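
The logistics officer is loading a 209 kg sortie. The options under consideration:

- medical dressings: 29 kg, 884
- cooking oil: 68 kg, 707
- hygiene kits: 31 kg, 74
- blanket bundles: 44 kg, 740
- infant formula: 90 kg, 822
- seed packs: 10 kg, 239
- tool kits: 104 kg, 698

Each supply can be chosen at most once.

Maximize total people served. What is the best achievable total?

By people served per kg: medical dressings 30.48, seed packs 23.90, blanket bundles 16.82, cooking oil 10.40 lead.
A density-first pass picks medical dressings + cooking oil + hygiene kits + blanket bundles + seed packs — 2644 at 182 kg.
Replace cooking oil with infant formula: the trade gains 115 net, giving 2759 at 204 kg.
Nothing else within 209 kg beats 2759.

2759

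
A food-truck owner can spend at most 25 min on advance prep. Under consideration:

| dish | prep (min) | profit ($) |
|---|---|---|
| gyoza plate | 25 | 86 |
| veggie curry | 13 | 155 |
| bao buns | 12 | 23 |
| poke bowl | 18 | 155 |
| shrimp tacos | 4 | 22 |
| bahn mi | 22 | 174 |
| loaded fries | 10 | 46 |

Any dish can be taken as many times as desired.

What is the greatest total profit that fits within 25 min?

221

The ratio ordering already packs tightly: veggie curry + 3×shrimp tacos, 25 min, 221.
Nothing else within 25 min beats 221.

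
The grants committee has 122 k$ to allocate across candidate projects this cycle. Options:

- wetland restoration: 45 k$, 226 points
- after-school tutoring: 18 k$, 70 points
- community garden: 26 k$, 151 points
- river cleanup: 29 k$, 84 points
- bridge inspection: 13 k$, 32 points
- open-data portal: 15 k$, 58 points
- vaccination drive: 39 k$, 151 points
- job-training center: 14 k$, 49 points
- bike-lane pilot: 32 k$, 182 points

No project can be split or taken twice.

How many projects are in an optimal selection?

4

The maximum projected impact within 122 k$ is 629.
For example wetland restoration + after-school tutoring + community garden + bike-lane pilot achieves it, using 121 k$.
Any selection reaching 629 contains exactly 4 projects.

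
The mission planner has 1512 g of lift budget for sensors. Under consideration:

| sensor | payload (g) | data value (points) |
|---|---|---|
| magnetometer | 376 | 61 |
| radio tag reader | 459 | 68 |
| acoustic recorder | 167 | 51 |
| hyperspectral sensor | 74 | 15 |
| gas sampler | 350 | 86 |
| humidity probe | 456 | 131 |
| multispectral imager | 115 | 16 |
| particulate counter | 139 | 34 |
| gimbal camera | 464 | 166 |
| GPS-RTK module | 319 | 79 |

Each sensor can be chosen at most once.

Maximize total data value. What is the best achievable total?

449

Greedy by ratio would take acoustic recorder + hyperspectral sensor + humidity probe + gimbal camera + GPS-RTK module: 1480 g used, total 442.
The 319 g tied up in GPS-RTK module is better spent on gas sampler — total rises to 449 (1511 g).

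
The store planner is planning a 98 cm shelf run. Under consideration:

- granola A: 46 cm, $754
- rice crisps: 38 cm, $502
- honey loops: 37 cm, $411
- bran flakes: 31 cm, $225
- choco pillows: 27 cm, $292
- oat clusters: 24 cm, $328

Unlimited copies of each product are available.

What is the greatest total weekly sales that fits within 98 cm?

By weekly sales per cm: granola A 16.39, oat clusters 13.67, rice crisps 13.21 lead.
The ratio ordering already packs tightly: 2×granola A, 92 cm, 1508.

1508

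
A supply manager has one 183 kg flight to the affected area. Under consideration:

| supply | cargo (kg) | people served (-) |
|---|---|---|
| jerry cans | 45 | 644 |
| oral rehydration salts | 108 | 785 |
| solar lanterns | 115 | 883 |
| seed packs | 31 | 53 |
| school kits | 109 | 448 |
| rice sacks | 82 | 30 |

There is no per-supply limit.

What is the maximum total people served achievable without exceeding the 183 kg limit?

Ranking by ratio (people served/kg): jerry cans 14.31, solar lanterns 7.68, oral rehydration salts 7.27, school kits 4.11.
4×jerry cans uses 180 of the 183 kg and totals 2576.
No other feasible combination exceeds 2576.

2576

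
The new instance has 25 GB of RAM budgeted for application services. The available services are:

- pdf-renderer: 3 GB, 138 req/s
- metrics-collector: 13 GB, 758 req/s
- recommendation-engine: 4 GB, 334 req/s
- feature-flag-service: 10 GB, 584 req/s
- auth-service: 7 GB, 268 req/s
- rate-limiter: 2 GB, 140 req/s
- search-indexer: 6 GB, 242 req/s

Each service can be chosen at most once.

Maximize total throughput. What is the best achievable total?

1482

By throughput per GB: recommendation-engine 83.50, rate-limiter 70.00, feature-flag-service 58.40, metrics-collector 58.31 lead.
Taking the top-ratio services first gives pdf-renderer + recommendation-engine + feature-flag-service + rate-limiter + search-indexer for 1438 (25 GB).
Replace pdf-renderer and recommendation-engine and search-indexer with metrics-collector: the trade gains 44 net, giving 1482 at 25 GB.
The closest alternative, metrics-collector + recommendation-engine + rate-limiter + search-indexer, reaches only 1474.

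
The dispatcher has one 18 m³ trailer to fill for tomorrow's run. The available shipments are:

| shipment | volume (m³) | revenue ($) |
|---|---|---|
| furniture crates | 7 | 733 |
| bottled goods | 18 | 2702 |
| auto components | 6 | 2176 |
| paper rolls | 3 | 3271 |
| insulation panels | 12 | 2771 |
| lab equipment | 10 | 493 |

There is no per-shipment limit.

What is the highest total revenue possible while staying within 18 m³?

By revenue per m³: paper rolls 1090.33, auto components 362.67, insulation panels 230.92, bottled goods 150.11 lead.
Taking 6×paper rolls: 18 m³ used, 19626 in revenue.
That's the maximum — no swap from here does better than 19626.

19626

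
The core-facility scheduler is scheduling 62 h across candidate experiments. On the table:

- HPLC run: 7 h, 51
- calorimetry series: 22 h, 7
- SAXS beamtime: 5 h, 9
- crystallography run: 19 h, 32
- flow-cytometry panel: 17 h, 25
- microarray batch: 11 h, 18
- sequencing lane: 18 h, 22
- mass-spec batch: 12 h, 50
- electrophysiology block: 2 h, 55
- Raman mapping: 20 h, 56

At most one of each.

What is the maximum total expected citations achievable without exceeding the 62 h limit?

By expected citations per h: electrophysiology block 27.50, HPLC run 7.29, mass-spec batch 4.17, Raman mapping 2.80 lead.
Filling by ratio: HPLC run + SAXS beamtime + microarray batch + mass-spec batch + electrophysiology block + Raman mapping for 239, with 5 h left unused.
Replace SAXS beamtime and microarray batch with crystallography run: the trade gains 5 net, giving 244 at 60 h.
The spare 2 h is too small for any remaining experiment, and no exchange beats 244.

244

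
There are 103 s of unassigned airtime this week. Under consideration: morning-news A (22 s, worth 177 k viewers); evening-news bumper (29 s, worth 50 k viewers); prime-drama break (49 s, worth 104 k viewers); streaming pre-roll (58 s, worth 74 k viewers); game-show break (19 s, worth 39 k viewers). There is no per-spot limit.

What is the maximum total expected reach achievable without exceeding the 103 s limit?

708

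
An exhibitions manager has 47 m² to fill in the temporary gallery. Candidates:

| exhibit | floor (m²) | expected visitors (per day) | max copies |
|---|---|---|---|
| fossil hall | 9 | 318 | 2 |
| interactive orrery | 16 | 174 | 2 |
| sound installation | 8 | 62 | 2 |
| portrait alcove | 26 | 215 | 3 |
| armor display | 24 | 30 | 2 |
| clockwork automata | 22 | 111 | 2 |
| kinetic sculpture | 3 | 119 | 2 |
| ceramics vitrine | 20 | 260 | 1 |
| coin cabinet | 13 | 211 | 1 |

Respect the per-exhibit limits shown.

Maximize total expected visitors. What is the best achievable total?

Taking 2×fossil hall + sound installation + 2×kinetic sculpture + coin cabinet: 45 m² used, 1147 in expected visitors.
That's the maximum — no swap from here does better than 1147.

1147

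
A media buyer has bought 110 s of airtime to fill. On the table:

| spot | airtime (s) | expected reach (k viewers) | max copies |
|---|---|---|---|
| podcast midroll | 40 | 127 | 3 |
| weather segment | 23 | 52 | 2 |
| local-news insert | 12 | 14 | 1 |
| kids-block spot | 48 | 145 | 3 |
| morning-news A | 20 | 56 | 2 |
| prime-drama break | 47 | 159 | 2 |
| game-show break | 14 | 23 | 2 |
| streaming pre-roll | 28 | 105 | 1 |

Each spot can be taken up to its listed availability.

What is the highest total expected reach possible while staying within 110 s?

Ranking by ratio (expected reach/s): streaming pre-roll 3.75, prime-drama break 3.38, podcast midroll 3.17, kids-block spot 3.02.
Filling by ratio: morning-news A + prime-drama break + game-show break + streaming pre-roll for 343, with 1 s left unused.
Replace morning-news A and prime-drama break and game-show break with 2×podcast midroll: the trade gains 16 net, giving 359 at 108 s.
Nothing else within 110 s beats 359.

359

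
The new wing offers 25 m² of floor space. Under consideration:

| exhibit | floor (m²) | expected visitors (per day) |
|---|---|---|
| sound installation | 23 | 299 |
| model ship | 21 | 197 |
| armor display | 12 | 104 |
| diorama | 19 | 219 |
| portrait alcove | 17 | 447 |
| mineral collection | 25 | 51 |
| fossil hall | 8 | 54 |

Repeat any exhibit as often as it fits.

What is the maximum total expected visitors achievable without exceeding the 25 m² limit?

Taking portrait alcove + fossil hall: 25 m² used, 501 in expected visitors.

501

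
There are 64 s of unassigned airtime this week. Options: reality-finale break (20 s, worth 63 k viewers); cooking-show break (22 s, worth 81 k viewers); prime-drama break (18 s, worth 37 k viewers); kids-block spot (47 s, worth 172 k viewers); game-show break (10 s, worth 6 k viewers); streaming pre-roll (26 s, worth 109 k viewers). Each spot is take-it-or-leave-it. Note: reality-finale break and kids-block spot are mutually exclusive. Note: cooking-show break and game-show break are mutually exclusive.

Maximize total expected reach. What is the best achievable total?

By expected reach per s: streaming pre-roll 4.19, cooking-show break 3.68, kids-block spot 3.66 lead.
Taking reality-finale break + prime-drama break + streaming pre-roll: 64 s used, 209 in expected reach.

209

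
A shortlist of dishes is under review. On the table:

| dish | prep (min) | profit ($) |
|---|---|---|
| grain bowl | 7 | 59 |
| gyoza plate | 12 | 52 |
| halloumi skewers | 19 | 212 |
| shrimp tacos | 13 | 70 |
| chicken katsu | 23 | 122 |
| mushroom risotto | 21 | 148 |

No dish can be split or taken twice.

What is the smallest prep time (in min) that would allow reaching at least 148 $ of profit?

19

Look for the lowest-prep combination reaching 148.
halloumi skewers: 212 profit at 19 min.
No combination under 19 min hits 148.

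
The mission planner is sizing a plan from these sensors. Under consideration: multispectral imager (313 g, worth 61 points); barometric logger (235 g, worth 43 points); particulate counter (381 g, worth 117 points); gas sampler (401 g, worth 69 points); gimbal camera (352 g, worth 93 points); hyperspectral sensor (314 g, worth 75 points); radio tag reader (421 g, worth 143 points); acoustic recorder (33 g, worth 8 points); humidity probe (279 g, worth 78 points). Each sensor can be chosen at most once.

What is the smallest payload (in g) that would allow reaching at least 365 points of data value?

1316

Need the lightest bundle worth ≥ 365.
barometric logger + particulate counter + radio tag reader + humidity probe reaches 381 using 1316 g.
No combination under 1316 g hits 365.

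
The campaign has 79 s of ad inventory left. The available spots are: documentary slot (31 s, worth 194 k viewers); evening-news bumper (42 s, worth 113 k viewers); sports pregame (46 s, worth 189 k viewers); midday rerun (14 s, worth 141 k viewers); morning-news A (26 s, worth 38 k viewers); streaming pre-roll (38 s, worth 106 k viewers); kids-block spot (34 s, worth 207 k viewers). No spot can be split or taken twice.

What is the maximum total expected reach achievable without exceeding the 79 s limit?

Documentary slot + midday rerun + kids-block spot uses 79 of the 79 s and totals 542.

542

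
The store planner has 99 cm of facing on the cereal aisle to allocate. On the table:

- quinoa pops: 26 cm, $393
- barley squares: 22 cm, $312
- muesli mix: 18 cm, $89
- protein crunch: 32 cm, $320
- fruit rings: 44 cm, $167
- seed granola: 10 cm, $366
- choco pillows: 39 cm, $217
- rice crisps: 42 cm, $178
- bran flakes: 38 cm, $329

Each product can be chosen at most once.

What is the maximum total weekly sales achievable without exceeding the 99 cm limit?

Ranking by ratio (weekly sales/cm): seed granola 36.60, quinoa pops 15.12, barley squares 14.18.
Taking the top-ratio products first gives quinoa pops + barley squares + protein crunch + seed granola for 1391 (90 cm).
Replace protein crunch with bran flakes: the trade gains 9 net, giving 1400 at 96 cm.
Next best is quinoa pops + barley squares + protein crunch + seed granola at 1391 (90 cm) — short by 9.

1400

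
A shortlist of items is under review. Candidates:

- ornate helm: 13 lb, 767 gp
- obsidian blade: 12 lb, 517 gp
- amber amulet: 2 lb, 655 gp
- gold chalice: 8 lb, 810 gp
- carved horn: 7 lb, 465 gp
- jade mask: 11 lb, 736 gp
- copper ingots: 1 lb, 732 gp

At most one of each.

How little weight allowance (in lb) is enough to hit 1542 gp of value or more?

Need the lightest bundle worth ≥ 1542.
gold chalice + copper ingots: 1542 value at 9 lb.
Below 9 lb the best achievable stays under 1542.

9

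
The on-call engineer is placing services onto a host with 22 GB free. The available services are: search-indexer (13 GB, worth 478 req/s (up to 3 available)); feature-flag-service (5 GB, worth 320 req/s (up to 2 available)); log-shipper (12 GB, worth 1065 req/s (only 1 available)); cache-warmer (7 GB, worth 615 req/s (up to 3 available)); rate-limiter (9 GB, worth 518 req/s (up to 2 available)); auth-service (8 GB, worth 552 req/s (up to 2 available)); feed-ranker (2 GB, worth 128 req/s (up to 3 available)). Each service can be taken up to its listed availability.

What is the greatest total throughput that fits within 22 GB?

1845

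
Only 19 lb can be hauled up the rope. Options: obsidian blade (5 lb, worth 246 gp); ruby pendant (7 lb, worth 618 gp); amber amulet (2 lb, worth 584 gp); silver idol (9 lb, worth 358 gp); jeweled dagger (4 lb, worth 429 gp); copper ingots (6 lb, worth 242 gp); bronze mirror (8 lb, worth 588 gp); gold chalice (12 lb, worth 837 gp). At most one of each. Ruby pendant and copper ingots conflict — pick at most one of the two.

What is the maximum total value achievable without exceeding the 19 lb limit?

Taking obsidian blade + ruby pendant + amber amulet + jeweled dagger: 18 lb used, 1877 in value.
An exhaustive check of the 256 subsets confirms 1877.

1877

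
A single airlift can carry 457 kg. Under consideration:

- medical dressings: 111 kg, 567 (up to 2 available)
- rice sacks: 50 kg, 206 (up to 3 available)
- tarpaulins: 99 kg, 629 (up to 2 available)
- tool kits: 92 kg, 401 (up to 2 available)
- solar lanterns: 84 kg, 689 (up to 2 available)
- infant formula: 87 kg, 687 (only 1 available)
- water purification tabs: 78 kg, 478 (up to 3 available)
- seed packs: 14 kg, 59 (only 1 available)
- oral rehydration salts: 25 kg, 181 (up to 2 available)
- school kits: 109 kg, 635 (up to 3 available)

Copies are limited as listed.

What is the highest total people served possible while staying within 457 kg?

3353

Taking the top-ratio supplies first gives tarpaulins + 2×solar lanterns + infant formula + seed packs + 2×oral rehydration salts for 3115 (418 kg).
Dropping seed packs and oral rehydration salts frees 39 kg; slotting in water purification tabs (78 kg) lifts the total to 3353 at 457 kg.
Nothing else within 457 kg beats 3353.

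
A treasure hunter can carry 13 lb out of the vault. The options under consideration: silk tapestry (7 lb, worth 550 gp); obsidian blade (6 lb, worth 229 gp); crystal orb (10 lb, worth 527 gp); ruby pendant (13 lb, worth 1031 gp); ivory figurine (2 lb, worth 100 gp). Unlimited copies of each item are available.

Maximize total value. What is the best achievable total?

1031

The ratio ordering already packs tightly: ruby pendant, 13 lb, 1031.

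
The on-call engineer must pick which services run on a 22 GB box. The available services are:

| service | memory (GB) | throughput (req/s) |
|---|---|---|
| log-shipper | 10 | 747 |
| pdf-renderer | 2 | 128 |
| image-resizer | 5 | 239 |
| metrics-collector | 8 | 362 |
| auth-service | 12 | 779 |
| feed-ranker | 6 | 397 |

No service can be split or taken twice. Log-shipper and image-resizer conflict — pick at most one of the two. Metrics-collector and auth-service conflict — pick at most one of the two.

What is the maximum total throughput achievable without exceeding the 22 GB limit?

Filling by ratio: log-shipper + pdf-renderer + feed-ranker for 1272, with 4 GB left unused.
Dropping pdf-renderer and feed-ranker frees 8 GB; slotting in auth-service (12 GB) lifts the total to 1526 at 22 GB.

1526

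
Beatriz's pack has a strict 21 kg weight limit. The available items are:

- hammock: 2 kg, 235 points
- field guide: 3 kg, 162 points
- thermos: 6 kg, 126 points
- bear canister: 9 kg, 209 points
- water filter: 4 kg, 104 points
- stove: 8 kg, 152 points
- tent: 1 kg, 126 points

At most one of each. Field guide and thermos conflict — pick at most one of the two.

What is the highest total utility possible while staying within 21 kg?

The ratio ordering already packs tightly: hammock + field guide + bear canister + water filter + tent, 19 kg, 836.

836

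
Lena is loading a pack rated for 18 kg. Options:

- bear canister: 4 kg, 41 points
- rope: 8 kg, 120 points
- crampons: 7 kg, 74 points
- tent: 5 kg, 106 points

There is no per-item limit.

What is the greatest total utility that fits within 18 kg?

332

Filling by ratio: 3×tent for 318, with 3 kg left unused.
Dropping tent frees 5 kg; slotting in rope (8 kg) lifts the total to 332 at 18 kg.
No other feasible combination exceeds 332.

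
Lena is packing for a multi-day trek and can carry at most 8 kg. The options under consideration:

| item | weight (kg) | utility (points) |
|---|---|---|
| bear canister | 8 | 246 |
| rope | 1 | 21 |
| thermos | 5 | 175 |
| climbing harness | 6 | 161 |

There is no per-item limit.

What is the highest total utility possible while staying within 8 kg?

246

Greedy by ratio would take 3×rope + thermos: 8 kg used, total 238.
The 8 kg tied up in 3×rope and thermos is better spent on bear canister — total rises to 246 (8 kg).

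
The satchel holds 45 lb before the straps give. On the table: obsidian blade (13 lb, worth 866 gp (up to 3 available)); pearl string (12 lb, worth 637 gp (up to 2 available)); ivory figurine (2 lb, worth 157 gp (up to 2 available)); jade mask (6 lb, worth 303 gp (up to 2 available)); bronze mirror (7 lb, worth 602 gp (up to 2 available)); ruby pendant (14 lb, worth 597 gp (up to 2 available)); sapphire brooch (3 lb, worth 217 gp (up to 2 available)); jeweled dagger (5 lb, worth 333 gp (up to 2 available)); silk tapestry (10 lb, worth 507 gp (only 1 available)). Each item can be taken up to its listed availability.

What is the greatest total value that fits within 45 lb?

3327

The ratio heuristic lands on obsidian blade + 2×ivory figurine + 2×bronze mirror + 2×sapphire brooch + jeweled dagger (3151) but leaves 3 lb idle.
The 2 lb tied up in ivory figurine is better spent on jeweled dagger — total rises to 3327 (45 lb).
That's the maximum — no swap from here does better than 3327.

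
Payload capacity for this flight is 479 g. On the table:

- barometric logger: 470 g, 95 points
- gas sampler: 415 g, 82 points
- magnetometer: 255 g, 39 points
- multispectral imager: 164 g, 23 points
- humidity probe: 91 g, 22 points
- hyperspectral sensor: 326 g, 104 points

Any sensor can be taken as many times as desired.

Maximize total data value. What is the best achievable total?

Best packing: humidity probe + hyperspectral sensor — 417 g, 126 total.
That's the maximum — no swap from here does better than 126.

126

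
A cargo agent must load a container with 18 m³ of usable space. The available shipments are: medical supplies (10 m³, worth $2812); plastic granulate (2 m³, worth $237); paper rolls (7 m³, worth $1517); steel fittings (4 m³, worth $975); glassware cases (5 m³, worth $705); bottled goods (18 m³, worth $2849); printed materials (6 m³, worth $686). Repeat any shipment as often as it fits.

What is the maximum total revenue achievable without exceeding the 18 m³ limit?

4762

Ranking by ratio (revenue/m³): medical supplies 281.20, steel fittings 243.75, paper rolls 216.71.
Medical supplies + 2×steel fittings uses 18 of the 18 m³ and totals 4762.
That's the maximum — no swap from here does better than 4762.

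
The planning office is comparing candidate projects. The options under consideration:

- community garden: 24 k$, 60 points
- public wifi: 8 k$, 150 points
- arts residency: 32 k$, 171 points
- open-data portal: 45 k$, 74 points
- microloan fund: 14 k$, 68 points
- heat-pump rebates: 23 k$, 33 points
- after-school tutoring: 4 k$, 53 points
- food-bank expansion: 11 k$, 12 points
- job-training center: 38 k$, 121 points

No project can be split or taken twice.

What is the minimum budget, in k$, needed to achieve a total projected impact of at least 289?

Look for the lowest-budget combination reaching 289.
public wifi + arts residency: 321 projected impact at 40 k$.
Below 40 k$ the best achievable stays under 289.

40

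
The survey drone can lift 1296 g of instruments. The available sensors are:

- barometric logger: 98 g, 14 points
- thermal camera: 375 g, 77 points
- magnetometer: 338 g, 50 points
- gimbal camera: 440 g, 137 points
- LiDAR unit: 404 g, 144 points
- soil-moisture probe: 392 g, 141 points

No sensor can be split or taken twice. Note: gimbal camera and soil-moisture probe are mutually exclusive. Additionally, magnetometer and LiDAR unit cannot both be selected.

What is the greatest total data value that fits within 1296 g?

Barometric logger + thermal camera + LiDAR unit + soil-moisture probe uses 1269 of the 1296 g and totals 376.
Next best is thermal camera + LiDAR unit + soil-moisture probe at 362 (1171 g) — short by 14.

376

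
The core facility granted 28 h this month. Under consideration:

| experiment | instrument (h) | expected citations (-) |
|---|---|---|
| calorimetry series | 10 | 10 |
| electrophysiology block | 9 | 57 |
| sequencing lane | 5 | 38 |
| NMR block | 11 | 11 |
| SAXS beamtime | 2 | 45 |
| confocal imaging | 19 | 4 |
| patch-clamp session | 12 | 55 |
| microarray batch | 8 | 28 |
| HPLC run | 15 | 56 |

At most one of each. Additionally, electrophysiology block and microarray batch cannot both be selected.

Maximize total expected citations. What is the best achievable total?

The ratio ordering already packs tightly: electrophysiology block + sequencing lane + SAXS beamtime + patch-clamp session, 28 h, 195.
That's the maximum — no feasible swap from here does better than 195.

195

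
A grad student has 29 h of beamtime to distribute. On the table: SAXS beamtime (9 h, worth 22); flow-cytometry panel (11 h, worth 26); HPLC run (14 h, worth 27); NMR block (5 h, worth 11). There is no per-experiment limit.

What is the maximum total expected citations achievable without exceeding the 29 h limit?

A density-first pass picks 3×SAXS beamtime — 66 at 27 h.
Replace SAXS beamtime with flow-cytometry panel: the trade gains 4 net, giving 70 at 29 h.
No other feasible combination exceeds 70.

70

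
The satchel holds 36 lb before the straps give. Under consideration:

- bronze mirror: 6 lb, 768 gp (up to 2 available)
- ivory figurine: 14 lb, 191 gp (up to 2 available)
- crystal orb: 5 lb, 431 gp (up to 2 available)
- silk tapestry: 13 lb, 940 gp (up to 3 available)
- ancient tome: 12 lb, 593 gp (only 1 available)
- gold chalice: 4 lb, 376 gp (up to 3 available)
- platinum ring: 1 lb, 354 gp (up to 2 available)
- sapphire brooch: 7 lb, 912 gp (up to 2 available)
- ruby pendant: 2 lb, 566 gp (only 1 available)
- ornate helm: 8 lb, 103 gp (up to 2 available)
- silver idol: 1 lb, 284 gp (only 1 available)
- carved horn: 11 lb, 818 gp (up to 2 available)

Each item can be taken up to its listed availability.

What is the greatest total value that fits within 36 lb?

Greedy by ratio would take 2×bronze mirror + gold chalice + 2×platinum ring + 2×sapphire brooch + ruby pendant + silver idol: 35 lb used, total 5294.
Replace gold chalice with crystal orb: the trade gains 55 net, giving 5349 at 36 lb.
No other feasible combination exceeds 5349.

5349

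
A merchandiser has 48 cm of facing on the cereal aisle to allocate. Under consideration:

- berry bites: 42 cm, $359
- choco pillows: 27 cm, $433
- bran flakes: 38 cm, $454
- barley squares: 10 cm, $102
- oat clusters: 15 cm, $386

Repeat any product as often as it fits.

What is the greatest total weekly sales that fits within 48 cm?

The ratio ordering already packs tightly: 3×oat clusters, 45 cm, 1158.
The spare 3 cm is too small for any remaining product, and no exchange beats 1158.

1158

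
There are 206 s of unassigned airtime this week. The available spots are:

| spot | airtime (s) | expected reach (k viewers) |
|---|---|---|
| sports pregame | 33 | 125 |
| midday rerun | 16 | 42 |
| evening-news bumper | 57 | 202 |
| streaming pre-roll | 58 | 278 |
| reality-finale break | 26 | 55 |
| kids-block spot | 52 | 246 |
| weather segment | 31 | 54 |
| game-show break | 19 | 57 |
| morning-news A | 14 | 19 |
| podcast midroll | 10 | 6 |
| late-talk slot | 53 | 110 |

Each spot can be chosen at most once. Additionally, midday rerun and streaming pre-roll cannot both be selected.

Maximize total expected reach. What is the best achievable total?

Sports pregame + evening-news bumper + streaming pre-roll + kids-block spot uses 200 of the 206 s and totals 851.
Runner-up evening-news bumper + streaming pre-roll + kids-block spot + game-show break + morning-news A tops out at 802.

851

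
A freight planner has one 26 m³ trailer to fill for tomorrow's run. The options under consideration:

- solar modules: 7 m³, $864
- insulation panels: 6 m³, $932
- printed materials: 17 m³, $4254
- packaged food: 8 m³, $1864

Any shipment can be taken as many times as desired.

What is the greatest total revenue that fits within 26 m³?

6118

Taking printed materials + packaged food: 25 m³ used, 6118 in revenue.
The spare 1 m³ is too small for any remaining shipment, and no exchange beats 6118.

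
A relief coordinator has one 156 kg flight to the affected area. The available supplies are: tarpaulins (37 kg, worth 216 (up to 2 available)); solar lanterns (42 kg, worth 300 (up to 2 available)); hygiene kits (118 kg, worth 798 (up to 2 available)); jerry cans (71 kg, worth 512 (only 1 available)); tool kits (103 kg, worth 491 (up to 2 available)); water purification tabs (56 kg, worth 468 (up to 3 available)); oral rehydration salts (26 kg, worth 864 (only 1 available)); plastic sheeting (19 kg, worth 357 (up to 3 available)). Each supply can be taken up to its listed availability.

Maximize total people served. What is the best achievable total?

2447

Taking the top-ratio supplies first gives water purification tabs + oral rehydration salts + 3×plastic sheeting for 2403 (139 kg).
The 56 kg tied up in water purification tabs is better spent on jerry cans — total rises to 2447 (154 kg).
Nothing else within 156 kg beats 2447.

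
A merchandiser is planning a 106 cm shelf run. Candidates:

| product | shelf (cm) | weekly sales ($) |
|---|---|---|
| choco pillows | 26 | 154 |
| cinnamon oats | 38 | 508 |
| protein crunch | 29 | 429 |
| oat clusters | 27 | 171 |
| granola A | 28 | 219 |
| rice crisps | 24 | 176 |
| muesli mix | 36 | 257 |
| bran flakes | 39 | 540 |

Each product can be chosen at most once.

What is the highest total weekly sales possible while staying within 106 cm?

1477

The ratio ordering already packs tightly: cinnamon oats + protein crunch + bran flakes, 106 cm, 1477.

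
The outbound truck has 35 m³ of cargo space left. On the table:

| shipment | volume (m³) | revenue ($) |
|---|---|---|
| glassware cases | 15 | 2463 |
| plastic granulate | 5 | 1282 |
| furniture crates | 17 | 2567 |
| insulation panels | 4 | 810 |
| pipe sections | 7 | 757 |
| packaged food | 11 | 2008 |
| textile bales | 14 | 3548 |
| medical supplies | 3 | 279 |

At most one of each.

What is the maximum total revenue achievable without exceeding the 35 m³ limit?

The ratio ordering already packs tightly: plastic granulate + insulation panels + packaged food + textile bales, 34 m³, 7648.
No other feasible combination exceeds 7648.

7648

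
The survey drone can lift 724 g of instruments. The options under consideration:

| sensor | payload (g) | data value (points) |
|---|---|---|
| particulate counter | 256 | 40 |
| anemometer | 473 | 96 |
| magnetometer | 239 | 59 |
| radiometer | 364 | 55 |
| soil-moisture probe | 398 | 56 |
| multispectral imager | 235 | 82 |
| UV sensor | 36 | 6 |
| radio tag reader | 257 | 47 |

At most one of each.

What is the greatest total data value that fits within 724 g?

178

By data value per g: multispectral imager 0.35, magnetometer 0.25, anemometer 0.20, radio tag reader 0.18 lead.
The ratio heuristic lands on magnetometer + multispectral imager + UV sensor (147) but leaves 214 g idle.
The 275 g tied up in magnetometer and UV sensor is better spent on anemometer — total rises to 178 (708 g).
No other feasible combination exceeds 178.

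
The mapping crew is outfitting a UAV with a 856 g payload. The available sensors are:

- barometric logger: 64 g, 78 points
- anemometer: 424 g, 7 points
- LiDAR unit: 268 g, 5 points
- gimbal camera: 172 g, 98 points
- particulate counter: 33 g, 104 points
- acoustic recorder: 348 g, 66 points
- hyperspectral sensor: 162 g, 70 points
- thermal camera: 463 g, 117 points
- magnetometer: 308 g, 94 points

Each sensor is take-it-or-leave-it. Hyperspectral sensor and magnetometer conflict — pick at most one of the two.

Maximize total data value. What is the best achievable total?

Best packing: barometric logger + gimbal camera + particulate counter + acoustic recorder + hyperspectral sensor — 779 g, 416 total.
Next best is barometric logger + gimbal camera + particulate counter + thermal camera at 397 (732 g) — short by 19.

416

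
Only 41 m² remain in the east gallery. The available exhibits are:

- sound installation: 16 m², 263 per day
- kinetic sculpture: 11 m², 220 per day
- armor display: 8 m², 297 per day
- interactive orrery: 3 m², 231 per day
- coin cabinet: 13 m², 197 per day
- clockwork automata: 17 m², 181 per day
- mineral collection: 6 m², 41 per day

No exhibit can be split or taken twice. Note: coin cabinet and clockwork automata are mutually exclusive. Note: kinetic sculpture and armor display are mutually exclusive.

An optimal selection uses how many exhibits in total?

4

Best achievable expected visitors is 988.
One optimal bundle: sound installation + armor display + interactive orrery + coin cabinet (40 m²).
Any selection reaching 988 contains exactly 4 exhibits.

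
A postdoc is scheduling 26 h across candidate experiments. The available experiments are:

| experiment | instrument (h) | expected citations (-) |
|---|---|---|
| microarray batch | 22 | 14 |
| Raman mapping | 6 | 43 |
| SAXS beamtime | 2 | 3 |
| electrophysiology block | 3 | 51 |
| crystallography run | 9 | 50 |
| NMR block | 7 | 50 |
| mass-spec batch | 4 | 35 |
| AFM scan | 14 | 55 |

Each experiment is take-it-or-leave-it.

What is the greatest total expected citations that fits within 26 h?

194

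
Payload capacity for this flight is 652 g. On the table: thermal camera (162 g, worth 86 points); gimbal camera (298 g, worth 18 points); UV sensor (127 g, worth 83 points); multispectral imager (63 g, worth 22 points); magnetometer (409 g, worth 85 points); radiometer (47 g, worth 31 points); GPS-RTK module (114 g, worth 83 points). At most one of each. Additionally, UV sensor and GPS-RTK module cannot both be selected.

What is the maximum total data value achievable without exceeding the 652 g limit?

Thermal camera + UV sensor + multispectral imager + radiometer uses 399 of the 652 g and totals 222.
Thermal camera + multispectral imager + radiometer + GPS-RTK module matches that 222 at 386 g; no feasible combination exceeds it.

222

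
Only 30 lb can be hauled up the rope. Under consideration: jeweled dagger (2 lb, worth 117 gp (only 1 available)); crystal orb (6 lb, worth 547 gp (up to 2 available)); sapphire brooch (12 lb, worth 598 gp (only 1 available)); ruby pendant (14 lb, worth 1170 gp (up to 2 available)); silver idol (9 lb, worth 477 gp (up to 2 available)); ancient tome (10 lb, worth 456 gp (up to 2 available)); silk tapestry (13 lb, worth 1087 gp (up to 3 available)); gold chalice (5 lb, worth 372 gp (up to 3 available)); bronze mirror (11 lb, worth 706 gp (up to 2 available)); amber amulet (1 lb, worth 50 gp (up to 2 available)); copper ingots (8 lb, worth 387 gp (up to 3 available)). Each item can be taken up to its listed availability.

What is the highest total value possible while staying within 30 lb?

Density check — crystal orb 91.17, silk tapestry 83.62, ruby pendant 83.57 are the best per lb.
Taking 2×crystal orb + silk tapestry + gold chalice: 30 lb used, 2553 in value.
No other feasible combination exceeds 2553.

2553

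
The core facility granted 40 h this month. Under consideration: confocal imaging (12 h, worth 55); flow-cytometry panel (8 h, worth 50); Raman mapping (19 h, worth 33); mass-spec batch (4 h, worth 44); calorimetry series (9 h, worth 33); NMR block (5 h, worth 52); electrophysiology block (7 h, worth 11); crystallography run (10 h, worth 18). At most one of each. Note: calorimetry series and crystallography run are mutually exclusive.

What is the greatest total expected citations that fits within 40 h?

Taking confocal imaging + flow-cytometry panel + mass-spec batch + calorimetry series + NMR block: 38 h used, 234 in expected citations.
An exhaustive check of the 256 subsets confirms 234.

234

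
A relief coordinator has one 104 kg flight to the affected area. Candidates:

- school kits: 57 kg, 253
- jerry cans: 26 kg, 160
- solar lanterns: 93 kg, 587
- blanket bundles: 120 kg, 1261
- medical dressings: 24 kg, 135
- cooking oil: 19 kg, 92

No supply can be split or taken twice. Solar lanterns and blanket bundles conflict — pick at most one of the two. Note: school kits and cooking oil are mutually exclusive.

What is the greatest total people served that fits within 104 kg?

587

Best packing: solar lanterns — 93 kg, 587 total.
Runner-up school kits + jerry cans tops out at 413.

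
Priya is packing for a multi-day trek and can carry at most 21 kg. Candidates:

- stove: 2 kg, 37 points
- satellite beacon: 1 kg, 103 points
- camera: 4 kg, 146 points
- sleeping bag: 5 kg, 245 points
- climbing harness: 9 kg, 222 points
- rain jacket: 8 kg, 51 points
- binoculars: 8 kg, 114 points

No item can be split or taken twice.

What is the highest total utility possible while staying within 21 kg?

753

The ratio ordering already packs tightly: stove + satellite beacon + camera + sleeping bag + climbing harness, 21 kg, 753.
Nothing else within 21 kg beats 753.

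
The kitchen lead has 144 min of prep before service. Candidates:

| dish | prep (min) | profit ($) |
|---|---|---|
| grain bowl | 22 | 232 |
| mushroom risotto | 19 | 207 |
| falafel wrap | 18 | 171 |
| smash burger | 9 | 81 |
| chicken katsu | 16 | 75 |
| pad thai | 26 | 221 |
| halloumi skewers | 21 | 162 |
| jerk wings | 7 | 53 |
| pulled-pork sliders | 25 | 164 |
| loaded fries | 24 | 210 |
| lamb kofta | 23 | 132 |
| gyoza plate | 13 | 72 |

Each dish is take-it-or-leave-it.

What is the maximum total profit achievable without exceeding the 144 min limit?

Filling by ratio: grain bowl + mushroom risotto + falafel wrap + smash burger + pad thai + halloumi skewers + loaded fries for 1284, with 5 min left unused.
Replace halloumi skewers with pulled-pork sliders: the trade gains 2 net, giving 1286 at 143 min.
Next best is grain bowl + mushroom risotto + falafel wrap + smash burger + pad thai + halloumi skewers + loaded fries at 1284 (139 min) — short by 2.

1286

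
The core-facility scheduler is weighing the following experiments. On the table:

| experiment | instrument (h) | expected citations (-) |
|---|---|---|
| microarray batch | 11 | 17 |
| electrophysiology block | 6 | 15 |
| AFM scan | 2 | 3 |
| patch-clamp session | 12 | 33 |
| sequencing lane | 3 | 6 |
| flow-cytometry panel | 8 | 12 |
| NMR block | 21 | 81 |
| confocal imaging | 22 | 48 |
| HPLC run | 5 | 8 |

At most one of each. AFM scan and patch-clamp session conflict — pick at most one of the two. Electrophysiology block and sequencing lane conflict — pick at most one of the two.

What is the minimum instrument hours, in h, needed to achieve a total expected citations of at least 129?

Minimise h subject to total expected citations ≥ 129.
electrophysiology block + patch-clamp session + NMR block: 129 expected citations at 39 h.
No combination under 39 h hits 129.

39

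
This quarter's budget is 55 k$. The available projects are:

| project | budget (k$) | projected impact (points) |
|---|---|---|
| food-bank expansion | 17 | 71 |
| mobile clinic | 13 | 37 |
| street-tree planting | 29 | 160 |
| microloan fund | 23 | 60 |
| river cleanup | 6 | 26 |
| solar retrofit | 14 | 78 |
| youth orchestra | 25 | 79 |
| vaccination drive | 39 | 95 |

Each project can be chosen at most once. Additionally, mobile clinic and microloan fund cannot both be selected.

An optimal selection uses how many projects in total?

Optimal total is 264.
One optimal bundle: street-tree planting + river cleanup + solar retrofit (49 k$).
All optima have 3 projects.

3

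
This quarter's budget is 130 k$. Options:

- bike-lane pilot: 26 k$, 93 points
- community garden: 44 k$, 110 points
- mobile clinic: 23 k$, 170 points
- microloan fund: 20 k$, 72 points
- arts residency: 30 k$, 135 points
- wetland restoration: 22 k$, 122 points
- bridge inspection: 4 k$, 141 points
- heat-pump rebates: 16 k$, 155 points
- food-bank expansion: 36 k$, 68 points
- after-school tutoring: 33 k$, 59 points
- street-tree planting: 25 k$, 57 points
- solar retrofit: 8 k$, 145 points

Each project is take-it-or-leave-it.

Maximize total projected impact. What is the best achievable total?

961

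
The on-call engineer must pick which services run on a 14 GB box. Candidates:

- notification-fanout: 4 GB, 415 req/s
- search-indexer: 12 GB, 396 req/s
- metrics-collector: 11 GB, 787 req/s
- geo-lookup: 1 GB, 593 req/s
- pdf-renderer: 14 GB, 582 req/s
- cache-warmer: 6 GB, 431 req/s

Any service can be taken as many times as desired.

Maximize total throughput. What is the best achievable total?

8302

The ratio ordering already packs tightly: 14×geo-lookup, 14 GB, 8302.
No other feasible combination exceeds 8302.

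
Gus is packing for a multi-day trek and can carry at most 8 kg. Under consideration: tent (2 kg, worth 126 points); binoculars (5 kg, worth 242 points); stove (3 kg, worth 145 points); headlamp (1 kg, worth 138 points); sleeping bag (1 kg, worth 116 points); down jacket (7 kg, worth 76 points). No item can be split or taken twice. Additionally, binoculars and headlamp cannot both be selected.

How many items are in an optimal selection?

4

Optimal total is 525.
For example tent + stove + headlamp + sleeping bag achieves it, using 7 kg.
All optima have 4 items.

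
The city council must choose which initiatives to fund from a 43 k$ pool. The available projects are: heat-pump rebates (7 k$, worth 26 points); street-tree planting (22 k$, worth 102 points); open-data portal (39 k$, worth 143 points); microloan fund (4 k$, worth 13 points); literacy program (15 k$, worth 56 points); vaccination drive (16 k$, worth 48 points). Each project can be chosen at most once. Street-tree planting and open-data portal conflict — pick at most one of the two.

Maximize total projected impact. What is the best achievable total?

Ranking by ratio (projected impact/k$): street-tree planting 4.64, literacy program 3.73, heat-pump rebates 3.71, open-data portal 3.67.
Taking street-tree planting + microloan fund + literacy program: 41 k$ used, 171 in projected impact.
Nothing else feasible within 43 k$ beats 171.

171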